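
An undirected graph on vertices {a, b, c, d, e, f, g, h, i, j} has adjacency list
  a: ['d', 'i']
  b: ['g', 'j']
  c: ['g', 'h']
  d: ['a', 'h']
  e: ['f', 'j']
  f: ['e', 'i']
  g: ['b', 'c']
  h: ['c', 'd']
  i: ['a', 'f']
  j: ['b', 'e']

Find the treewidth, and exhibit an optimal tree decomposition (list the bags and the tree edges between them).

Treewidth 2.
One such decomposition:
Bags: B1 = {a, f, i}  B2 = {a, e, f}  B3 = {a, e, j}  B4 = {a, b, j}  B5 = {a, b, g}  B6 = {a, c, g}  B7 = {a, c, h}  B8 = {a, d, h}
Tree: B1–B2, B2–B3, B3–B4, B4–B5, B5–B6, B6–B7, B7–B8

The largest bag has 3 vertices, giving width 2; this decomposition certifies tw(G) ≤ 2. For the lower bound, G contains the cycle a–i–f–e–j–b–g–c–h–d–a, so G is not a forest; only forests have treewidth ≤ 1, hence tw(G) ≥ 2. Combining the bounds, tw(G) = 2.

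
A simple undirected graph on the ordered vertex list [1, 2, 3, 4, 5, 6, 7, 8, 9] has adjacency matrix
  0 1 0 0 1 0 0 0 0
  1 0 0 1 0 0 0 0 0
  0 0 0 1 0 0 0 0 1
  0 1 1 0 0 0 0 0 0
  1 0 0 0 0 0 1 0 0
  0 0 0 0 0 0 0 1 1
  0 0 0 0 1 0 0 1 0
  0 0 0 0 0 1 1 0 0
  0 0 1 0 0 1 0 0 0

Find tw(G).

A width-2 tree decomposition is:
Bags: B1 = {6, 8, 9}  B2 = {3, 8, 9}  B3 = {3, 4, 8}  B4 = {2, 4, 8}  B5 = {1, 2, 8}  B6 = {1, 5, 8}  B7 = {5, 7, 8}
Tree: B1–B2, B2–B3, B3–B4, B4–B5, B5–B6, B6–B7
Each bag holds 3 vertices, so the decomposition has width 2, which upper-bounds the treewidth. Since 8–6–9–3–4–2–1–5–7–8 is a cycle in G, G is not acyclic. Forests are exactly the graphs of treewidth ≤ 1, so tw(G) ≥ 2. Combining the bounds, tw(G) = 2.

2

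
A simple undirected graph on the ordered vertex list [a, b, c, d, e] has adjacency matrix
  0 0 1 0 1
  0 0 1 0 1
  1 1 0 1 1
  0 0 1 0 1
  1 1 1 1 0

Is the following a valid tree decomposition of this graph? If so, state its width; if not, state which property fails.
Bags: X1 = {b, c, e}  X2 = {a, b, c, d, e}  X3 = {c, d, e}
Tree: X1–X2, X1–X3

A tree decomposition must satisfy three properties: every vertex lies in some bag; for every edge, both endpoints lie together in some bag; and for every vertex, the bags containing it form a connected subtree. Here bags containing vertex d are not connected in the tree, so the decomposition is invalid.

No — bags containing vertex d are not connected in the tree.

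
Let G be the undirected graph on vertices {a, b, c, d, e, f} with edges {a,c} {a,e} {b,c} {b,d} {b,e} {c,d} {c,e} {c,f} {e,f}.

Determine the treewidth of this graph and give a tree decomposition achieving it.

The largest bag has 3 vertices, giving width 2; this decomposition certifies tw(G) ≤ 2. On the other hand G contains the 3-clique {b, c, d}. A clique must lie in a single bag of any decomposition, so no decomposition can have width below 2. Hence tw(G) = 2 exactly.

Treewidth 2.
Bags: B1 = {b, c, e}  B2 = {b, c, d}  B3 = {c, e, f}  B4 = {a, c, e}
Tree: B1–B2, B1–B3, B1–B4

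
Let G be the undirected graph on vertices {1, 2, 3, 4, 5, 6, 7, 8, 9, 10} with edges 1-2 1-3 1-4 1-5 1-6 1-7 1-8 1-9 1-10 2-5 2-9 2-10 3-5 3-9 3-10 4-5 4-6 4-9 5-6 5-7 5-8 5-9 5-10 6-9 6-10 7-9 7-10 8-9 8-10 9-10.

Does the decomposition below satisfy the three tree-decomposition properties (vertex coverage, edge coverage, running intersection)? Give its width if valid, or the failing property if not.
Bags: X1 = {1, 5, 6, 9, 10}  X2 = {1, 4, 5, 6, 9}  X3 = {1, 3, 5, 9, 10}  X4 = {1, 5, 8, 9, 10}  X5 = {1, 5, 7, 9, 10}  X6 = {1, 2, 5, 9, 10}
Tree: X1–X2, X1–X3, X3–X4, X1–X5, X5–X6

Yes; width 4.

Every vertex of G appears in some bag (union = {1, 2, 3, 4, 5, 6, 7, 8, 9, 10}); every edge is covered by a bag; and for each vertex v the set of bags containing v is connected in the bag tree. The decomposition is therefore valid. The largest bag has 5 vertices, so the width is 4.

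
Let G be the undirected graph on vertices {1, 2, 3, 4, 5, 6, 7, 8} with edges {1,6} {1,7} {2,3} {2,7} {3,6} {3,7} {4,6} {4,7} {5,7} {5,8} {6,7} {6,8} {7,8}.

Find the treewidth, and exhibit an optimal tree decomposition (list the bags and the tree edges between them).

The largest bag has 3 vertices, giving width 2; this decomposition certifies tw(G) ≤ 2. For the lower bound, the 3 vertices {2, 3, 7} are pairwise adjacent, and any tree decomposition puts a clique entirely inside one bag — forcing width ≥ 2. The upper and lower bounds meet at 2, so that is the treewidth.

Treewidth 2.
Bags: B1 = {1, 6, 7}  B2 = {3, 6, 7}  B3 = {6, 7, 8}  B4 = {5, 7, 8}  B5 = {4, 6, 7}  B6 = {2, 3, 7}
Tree: B1–B2, B2–B3, B3–B4, B2–B5, B2–B6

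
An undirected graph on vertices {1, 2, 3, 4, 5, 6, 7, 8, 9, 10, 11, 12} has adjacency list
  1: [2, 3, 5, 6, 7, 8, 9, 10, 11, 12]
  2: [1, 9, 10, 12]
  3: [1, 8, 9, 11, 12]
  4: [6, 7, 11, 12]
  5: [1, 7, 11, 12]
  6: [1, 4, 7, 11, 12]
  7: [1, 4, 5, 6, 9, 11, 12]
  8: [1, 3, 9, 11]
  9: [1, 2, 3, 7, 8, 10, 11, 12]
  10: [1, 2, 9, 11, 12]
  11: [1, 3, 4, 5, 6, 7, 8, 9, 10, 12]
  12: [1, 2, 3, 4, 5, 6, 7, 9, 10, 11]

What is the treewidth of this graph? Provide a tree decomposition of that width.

Treewidth 4.
One such decomposition:
Bags: B1 = {1, 7, 9, 11, 12}  B2 = {1, 6, 7, 11, 12}  B3 = {1, 5, 7, 11, 12}  B4 = {1, 9, 10, 11, 12}  B5 = {1, 3, 9, 11, 12}  B6 = {1, 3, 8, 9, 11}  B7 = {1, 2, 9, 10, 12}  B8 = {4, 6, 7, 11, 12}
Tree: B1–B2, B2–B3, B1–B4, B1–B5, B5–B6, B4–B7, B2–B8

Every bag has size at most 5, so the width is 5 − 1 = 4 and tw(G) ≤ 4. Conversely, {1, 2, 9, 10, 12} is a clique of size 5, and the vertices of any clique must share a bag in every tree decomposition; so some bag has ≥ 5 vertices and tw(G) ≥ 4. Therefore the treewidth is 4.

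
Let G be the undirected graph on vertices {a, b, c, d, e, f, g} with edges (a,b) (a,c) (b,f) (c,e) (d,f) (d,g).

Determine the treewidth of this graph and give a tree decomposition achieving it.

Every bag has size at most 2, so the width is 2 − 1 = 1 and tw(G) ≤ 1. Any graph with an edge has treewidth ≥ 1, and G has the edge g–d. Therefore the treewidth is 1.

Treewidth 1.
One such decomposition:
Bags: B1 = {d, g}  B2 = {d, f}  B3 = {b, f}  B4 = {a, b}  B5 = {a, c}  B6 = {c, e}
Tree: B1–B2, B2–B3, B3–B4, B4–B5, B5–B6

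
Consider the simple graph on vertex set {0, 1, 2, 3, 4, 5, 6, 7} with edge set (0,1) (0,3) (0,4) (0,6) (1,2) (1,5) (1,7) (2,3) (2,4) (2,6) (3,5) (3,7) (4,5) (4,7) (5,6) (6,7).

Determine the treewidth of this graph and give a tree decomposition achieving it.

The largest bag has 5 vertices, giving width 4; this decomposition certifies tw(G) ≤ 4. For the lower bound: the 5 vertex sets {0,6}, {4,7}, {2,3}, {1}, {5} are disjoint, each induces a connected subgraph, and every pair is joined by at least one edge of G. Contracting each set to a single vertex therefore yields K_{5} as a minor, and since treewidth is minor-monotone, tw(G) ≥ tw(K_{5}) = 4. The upper and lower bounds meet at 4, so that is the treewidth.

Treewidth 4.
One optimal decomposition is:
Bags: B1 = {0, 1, 3, 4, 6}  B2 = {1, 3, 4, 6, 7}  B3 = {1, 2, 3, 4, 6}  B4 = {1, 3, 4, 5, 6}
Tree: B1–B2, B2–B3, B3–B4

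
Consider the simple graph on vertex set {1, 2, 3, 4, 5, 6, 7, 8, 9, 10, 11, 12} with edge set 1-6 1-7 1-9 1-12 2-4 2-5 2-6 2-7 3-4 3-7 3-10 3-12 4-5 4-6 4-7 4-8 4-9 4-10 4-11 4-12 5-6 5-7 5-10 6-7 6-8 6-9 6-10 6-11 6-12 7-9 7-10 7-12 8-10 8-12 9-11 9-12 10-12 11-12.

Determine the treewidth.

A width-4 tree decomposition is:
Bags: B1 = {4, 6, 7, 10, 12}  B2 = {4, 6, 7, 9, 12}  B3 = {4, 6, 9, 11, 12}  B4 = {4, 5, 6, 7, 10}  B5 = {2, 4, 5, 6, 7}  B6 = {4, 6, 8, 10, 12}  B7 = {1, 6, 7, 9, 12}  B8 = {3, 4, 7, 10, 12}
Tree: B1–B2, B2–B3, B1–B4, B4–B5, B1–B6, B2–B7, B1–B8
Every bag has size at most 5, so the width is 5 − 1 = 4 and tw(G) ≤ 4. On the other hand G contains the 5-clique {1, 6, 7, 9, 12}. A clique must lie in a single bag of any decomposition, so no decomposition can have width below 4. Hence tw(G) = 4 exactly.

4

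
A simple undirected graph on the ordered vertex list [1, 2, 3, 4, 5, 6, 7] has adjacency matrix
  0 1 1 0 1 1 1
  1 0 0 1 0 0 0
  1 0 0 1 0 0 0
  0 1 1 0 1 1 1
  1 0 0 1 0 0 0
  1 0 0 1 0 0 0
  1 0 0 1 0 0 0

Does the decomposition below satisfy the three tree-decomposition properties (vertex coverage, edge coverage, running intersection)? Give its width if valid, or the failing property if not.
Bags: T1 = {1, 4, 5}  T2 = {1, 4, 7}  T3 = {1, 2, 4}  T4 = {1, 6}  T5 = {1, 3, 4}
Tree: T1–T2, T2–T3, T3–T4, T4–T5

No — edge (4,6) lies in no bag.

A tree decomposition must satisfy three properties: every vertex lies in some bag; for every edge, both endpoints lie together in some bag; and for every vertex, the bags containing it form a connected subtree. Here edge (4,6) lies in no bag, so the decomposition is invalid.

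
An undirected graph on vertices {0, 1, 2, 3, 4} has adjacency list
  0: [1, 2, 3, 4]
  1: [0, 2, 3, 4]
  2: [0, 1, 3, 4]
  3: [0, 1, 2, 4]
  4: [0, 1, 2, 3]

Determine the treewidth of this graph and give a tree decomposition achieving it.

Treewidth 4.
One such decomposition:
Bags: B1 = {0, 1, 2, 3, 4}
Tree: (single bag)

With just one bag of size 5, the width is 5 − 1 = 4, so tw(G) ≤ 4. On the other hand G contains the 5-clique {0, 1, 2, 3, 4}. A clique must lie in a single bag of any decomposition, so no decomposition can have width below 4. Therefore the treewidth is 4.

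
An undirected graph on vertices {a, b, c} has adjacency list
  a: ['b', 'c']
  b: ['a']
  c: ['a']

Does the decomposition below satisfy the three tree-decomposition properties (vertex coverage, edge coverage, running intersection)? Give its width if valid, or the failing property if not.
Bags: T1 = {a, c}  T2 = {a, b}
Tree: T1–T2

Yes; width 1.

Checking the three conditions: (i) the bags cover all of {a, b, c}; (ii) for each edge, some bag contains both endpoints; (iii) the bags containing any fixed vertex form a subtree. All hold, so the decomposition is valid with width 2 − 1 = 1.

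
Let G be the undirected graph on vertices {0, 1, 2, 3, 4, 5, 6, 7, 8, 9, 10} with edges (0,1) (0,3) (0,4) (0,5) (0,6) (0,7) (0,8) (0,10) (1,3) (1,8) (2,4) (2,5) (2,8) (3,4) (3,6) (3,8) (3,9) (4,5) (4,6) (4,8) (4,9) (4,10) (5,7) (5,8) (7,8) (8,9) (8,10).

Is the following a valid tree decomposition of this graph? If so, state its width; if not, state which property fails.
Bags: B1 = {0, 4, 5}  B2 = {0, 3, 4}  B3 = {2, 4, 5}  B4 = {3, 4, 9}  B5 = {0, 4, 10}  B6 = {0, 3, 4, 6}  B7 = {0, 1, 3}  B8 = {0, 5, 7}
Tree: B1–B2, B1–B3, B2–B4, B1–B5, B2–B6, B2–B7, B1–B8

No — vertex 8 appears in no bag.

A tree decomposition must satisfy three properties: every vertex lies in some bag; for every edge, both endpoints lie together in some bag; and for every vertex, the bags containing it form a connected subtree. Here vertex 8 appears in no bag, so the decomposition is invalid.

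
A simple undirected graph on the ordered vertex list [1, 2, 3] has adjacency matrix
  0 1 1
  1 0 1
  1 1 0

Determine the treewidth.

2

A width-2 tree decomposition is:
Bags: B1 = {1, 2, 3}
Tree: (single bag)
A single bag containing all 3 vertices is trivially a valid decomposition of width 2. For the lower bound, the 3 vertices {1, 2, 3} are pairwise adjacent, and any tree decomposition puts a clique entirely inside one bag — forcing width ≥ 2. The upper and lower bounds meet at 2, so that is the treewidth.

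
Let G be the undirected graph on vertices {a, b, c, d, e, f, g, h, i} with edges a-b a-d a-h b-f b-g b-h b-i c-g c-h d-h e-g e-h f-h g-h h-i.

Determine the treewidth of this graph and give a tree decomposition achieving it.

Each bag holds 3 vertices, so the decomposition has width 2, which upper-bounds the treewidth. Conversely, {a, d, h} is a clique of size 3, and the vertices of any clique must share a bag in every tree decomposition; so some bag has ≥ 3 vertices and tw(G) ≥ 2. Therefore the treewidth is 2.

Treewidth 2.
One such decomposition:
Bags: B1 = {a, b, h}  B2 = {b, g, h}  B3 = {b, h, i}  B4 = {e, g, h}  B5 = {c, g, h}  B6 = {a, d, h}  B7 = {b, f, h}
Tree: B1–B2, B1–B3, B2–B4, B4–B5, B1–B6, B3–B7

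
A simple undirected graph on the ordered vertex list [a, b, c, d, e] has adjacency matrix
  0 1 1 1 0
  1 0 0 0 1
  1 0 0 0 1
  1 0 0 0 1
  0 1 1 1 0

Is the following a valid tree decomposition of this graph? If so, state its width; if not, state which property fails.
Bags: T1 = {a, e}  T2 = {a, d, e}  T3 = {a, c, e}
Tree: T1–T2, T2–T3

A tree decomposition must satisfy three properties: every vertex lies in some bag; for every edge, both endpoints lie together in some bag; and for every vertex, the bags containing it form a connected subtree. Here vertex b appears in no bag, so the decomposition is invalid.

No — vertex b appears in no bag.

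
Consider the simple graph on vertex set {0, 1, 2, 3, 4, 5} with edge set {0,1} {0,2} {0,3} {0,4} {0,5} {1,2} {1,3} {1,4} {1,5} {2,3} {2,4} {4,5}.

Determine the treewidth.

A width-3 tree decomposition is:
Bags: B1 = {0, 1, 2, 4}  B2 = {0, 1, 4, 5}  B3 = {0, 1, 2, 3}
Tree: B1–B2, B1–B3
Every bag has size at most 4, so the width is 4 − 1 = 3 and tw(G) ≤ 3. Conversely, {0, 1, 2, 3} is a clique of size 4, and the vertices of any clique must share a bag in every tree decomposition; so some bag has ≥ 4 vertices and tw(G) ≥ 3. Therefore the treewidth is 3.

3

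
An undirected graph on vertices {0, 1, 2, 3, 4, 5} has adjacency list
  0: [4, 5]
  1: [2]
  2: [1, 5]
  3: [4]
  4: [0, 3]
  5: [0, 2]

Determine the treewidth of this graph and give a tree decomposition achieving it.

Each bag holds 2 vertices, so the decomposition has width 1, which upper-bounds the treewidth. Since G has at least one edge (e.g. 3–4), it is not an edgeless graph, so tw(G) ≥ 1. Therefore the treewidth is 1.

Treewidth 1.
One such decomposition:
Bags: B1 = {3, 4}  B2 = {0, 4}  B3 = {0, 5}  B4 = {2, 5}  B5 = {1, 2}
Tree: B1–B2, B2–B3, B3–B4, B4–B5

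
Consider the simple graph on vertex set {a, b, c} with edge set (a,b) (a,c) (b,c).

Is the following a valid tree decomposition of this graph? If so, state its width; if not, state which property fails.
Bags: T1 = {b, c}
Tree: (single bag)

No — vertex a appears in no bag.

A tree decomposition must satisfy three properties: every vertex lies in some bag; for every edge, both endpoints lie together in some bag; and for every vertex, the bags containing it form a connected subtree. Here vertex a appears in no bag, so the decomposition is invalid.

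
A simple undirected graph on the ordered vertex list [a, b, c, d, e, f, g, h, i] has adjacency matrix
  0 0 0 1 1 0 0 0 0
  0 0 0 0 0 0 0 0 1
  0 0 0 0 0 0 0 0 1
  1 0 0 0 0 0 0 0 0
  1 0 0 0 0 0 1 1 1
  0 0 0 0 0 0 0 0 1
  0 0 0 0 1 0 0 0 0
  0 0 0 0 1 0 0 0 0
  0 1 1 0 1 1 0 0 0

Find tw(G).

A width-1 tree decomposition is:
Bags: B1 = {a, e}  B2 = {e, i}  B3 = {e, h}  B4 = {b, i}  B5 = {e, g}  B6 = {c, i}  B7 = {a, d}  B8 = {f, i}
Tree: B1–B2, B1–B3, B2–B4, B3–B5, B4–B6, B1–B7, B4–B8
The largest bag has 2 vertices, giving width 1; this decomposition certifies tw(G) ≤ 1. Since G has at least one edge (e.g. a–e), it is not an edgeless graph, so tw(G) ≥ 1. The upper and lower bounds meet at 1, so that is the treewidth.

1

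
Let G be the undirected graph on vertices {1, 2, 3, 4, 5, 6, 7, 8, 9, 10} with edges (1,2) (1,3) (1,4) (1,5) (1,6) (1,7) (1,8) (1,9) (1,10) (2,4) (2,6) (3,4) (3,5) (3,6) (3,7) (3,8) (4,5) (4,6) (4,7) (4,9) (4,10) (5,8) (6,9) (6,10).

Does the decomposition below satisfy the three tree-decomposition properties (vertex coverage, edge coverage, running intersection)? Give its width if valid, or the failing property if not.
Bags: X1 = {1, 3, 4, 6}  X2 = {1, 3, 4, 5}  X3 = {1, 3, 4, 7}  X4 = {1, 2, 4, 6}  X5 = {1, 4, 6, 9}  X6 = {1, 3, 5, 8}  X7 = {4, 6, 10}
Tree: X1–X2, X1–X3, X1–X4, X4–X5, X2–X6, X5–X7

A tree decomposition must satisfy three properties: every vertex lies in some bag; for every edge, both endpoints lie together in some bag; and for every vertex, the bags containing it form a connected subtree. Here edge (1,10) lies in no bag, so the decomposition is invalid.

No — edge (1,10) lies in no bag.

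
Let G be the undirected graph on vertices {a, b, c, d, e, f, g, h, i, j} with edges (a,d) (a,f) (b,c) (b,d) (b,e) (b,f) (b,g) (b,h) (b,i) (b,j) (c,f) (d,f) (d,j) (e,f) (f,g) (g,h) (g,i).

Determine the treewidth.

2

A width-2 tree decomposition is:
Bags: B1 = {b, f, g}  B2 = {b, d, f}  B3 = {b, d, j}  B4 = {b, g, i}  B5 = {b, g, h}  B6 = {b, e, f}  B7 = {b, c, f}  B8 = {a, d, f}
Tree: B1–B2, B2–B3, B1–B4, B4–B5, B2–B6, B1–B7, B2–B8
Each bag holds 3 vertices, so the decomposition has width 2, which upper-bounds the treewidth. On the other hand G contains the 3-clique {a, d, f}. A clique must lie in a single bag of any decomposition, so no decomposition can have width below 2. Therefore the treewidth is 2.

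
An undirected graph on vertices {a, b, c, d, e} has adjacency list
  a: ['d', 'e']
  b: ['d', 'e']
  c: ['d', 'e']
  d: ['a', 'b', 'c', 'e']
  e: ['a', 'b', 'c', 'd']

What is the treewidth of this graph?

2

A width-2 tree decomposition is:
Bags: B1 = {c, d, e}  B2 = {b, d, e}  B3 = {a, d, e}
Tree: B1–B2, B2–B3
The largest bag has 3 vertices, giving width 2; this decomposition certifies tw(G) ≤ 2. On the other hand G contains the 3-clique {c, d, e}. A clique must lie in a single bag of any decomposition, so no decomposition can have width below 2. Therefore the treewidth is 2.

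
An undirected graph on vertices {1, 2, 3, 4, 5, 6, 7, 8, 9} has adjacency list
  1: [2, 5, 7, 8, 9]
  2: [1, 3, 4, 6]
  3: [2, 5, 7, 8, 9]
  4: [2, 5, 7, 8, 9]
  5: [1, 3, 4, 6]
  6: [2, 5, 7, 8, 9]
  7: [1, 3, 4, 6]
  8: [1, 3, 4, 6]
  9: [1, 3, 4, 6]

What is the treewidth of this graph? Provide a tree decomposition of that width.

Treewidth 4.
Bags: B1 = {1, 3, 4, 6, 7}  B2 = {1, 2, 3, 4, 6}  B3 = {1, 3, 4, 6, 8}  B4 = {1, 3, 4, 6, 9}  B5 = {1, 3, 4, 5, 6}
Tree: B1–B2, B2–B3, B3–B4, B4–B5

Each bag holds 5 vertices, so the decomposition has width 4, which upper-bounds the treewidth. For the lower bound: the 5 vertex sets {3,7}, {2,6}, {4,8}, {1}, {9} are disjoint, each induces a connected subgraph, and every pair is joined by at least one edge of G. Contracting each set to a single vertex therefore yields K_{5} as a minor, and since treewidth is minor-monotone, tw(G) ≥ tw(K_{5}) = 4. Combining the bounds, tw(G) = 4.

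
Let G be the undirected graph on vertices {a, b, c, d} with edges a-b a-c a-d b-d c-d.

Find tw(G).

A width-2 tree decomposition is:
Bags: B1 = {a, b, d}  B2 = {a, c, d}
Tree: B1–B2
The largest bag has 3 vertices, giving width 2; this decomposition certifies tw(G) ≤ 2. For the lower bound, the 3 vertices {a, c, d} are pairwise adjacent, and any tree decomposition puts a clique entirely inside one bag — forcing width ≥ 2. Hence tw(G) = 2 exactly.

2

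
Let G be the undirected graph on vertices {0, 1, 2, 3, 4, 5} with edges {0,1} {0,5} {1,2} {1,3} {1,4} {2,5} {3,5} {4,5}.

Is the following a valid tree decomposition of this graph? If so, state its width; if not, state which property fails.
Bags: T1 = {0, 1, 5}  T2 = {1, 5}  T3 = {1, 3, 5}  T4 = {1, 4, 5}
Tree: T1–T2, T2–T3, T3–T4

No — vertex 2 appears in no bag.

A tree decomposition must satisfy three properties: every vertex lies in some bag; for every edge, both endpoints lie together in some bag; and for every vertex, the bags containing it form a connected subtree. Here vertex 2 appears in no bag, so the decomposition is invalid.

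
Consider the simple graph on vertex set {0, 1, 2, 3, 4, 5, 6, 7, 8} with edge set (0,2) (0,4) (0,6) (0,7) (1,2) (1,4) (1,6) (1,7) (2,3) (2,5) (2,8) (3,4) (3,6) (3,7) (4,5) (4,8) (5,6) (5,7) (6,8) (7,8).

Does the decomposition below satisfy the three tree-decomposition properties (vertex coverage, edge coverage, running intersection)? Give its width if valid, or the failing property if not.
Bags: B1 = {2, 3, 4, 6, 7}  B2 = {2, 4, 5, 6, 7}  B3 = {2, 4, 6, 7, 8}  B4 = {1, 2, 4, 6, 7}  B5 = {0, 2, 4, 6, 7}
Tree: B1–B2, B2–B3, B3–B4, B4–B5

Checking the three conditions: (i) the bags cover all of {0, 1, 2, 3, 4, 5, 6, 7, 8}; (ii) for each edge, some bag contains both endpoints; (iii) the bags containing any fixed vertex form a subtree. All hold, so the decomposition is valid with width 5 − 1 = 4.

Yes; width 4.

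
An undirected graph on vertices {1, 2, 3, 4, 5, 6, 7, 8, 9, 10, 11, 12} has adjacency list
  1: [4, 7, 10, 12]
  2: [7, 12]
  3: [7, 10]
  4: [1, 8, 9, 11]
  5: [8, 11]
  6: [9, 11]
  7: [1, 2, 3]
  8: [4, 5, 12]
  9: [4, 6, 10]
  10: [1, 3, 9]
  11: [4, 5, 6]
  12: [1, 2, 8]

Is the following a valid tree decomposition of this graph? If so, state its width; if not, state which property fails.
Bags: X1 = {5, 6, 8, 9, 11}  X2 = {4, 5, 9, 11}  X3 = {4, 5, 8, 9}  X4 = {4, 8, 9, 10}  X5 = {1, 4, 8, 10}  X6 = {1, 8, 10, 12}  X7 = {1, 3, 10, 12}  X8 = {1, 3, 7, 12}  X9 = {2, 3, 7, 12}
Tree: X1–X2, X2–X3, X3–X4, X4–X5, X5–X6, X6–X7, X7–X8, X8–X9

No — bags containing vertex 8 are not connected in the tree.

A tree decomposition must satisfy three properties: every vertex lies in some bag; for every edge, both endpoints lie together in some bag; and for every vertex, the bags containing it form a connected subtree. Here bags containing vertex 8 are not connected in the tree, so the decomposition is invalid.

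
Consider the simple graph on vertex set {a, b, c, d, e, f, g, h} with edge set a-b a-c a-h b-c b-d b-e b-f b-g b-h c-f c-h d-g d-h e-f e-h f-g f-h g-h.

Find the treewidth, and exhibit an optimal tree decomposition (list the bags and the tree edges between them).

The largest bag has 4 vertices, giving width 3; this decomposition certifies tw(G) ≤ 3. Conversely, {b, d, g, h} is a clique of size 4, and the vertices of any clique must share a bag in every tree decomposition; so some bag has ≥ 4 vertices and tw(G) ≥ 3. Combining the bounds, tw(G) = 3.

Treewidth 3.
Bags: B1 = {b, c, f, h}  B2 = {b, e, f, h}  B3 = {b, f, g, h}  B4 = {a, b, c, h}  B5 = {b, d, g, h}
Tree: B1–B2, B2–B3, B1–B4, B3–B5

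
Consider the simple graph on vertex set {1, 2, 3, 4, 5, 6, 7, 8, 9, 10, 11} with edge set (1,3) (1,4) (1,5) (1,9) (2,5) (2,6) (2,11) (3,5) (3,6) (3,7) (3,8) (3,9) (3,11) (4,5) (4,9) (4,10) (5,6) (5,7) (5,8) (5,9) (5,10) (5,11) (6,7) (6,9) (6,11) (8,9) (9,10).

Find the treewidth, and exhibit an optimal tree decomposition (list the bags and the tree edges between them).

Treewidth 3.
One optimal decomposition is:
Bags: B1 = {3, 5, 6, 9}  B2 = {1, 3, 5, 9}  B3 = {3, 5, 6, 11}  B4 = {3, 5, 6, 7}  B5 = {1, 4, 5, 9}  B6 = {4, 5, 9, 10}  B7 = {3, 5, 8, 9}  B8 = {2, 5, 6, 11}
Tree: B1–B2, B1–B3, B3–B4, B2–B5, B5–B6, B2–B7, B3–B8

Every bag has size at most 4, so the width is 4 − 1 = 3 and tw(G) ≤ 3. On the other hand G contains the 4-clique {4, 5, 9, 10}. A clique must lie in a single bag of any decomposition, so no decomposition can have width below 3. Therefore the treewidth is 3.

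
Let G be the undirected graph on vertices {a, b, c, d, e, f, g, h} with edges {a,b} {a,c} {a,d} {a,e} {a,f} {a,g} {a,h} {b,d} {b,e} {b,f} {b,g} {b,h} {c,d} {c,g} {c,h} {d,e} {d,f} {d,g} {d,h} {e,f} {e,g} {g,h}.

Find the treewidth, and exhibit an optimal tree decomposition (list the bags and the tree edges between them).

Every bag has size at most 5, so the width is 5 − 1 = 4 and tw(G) ≤ 4. On the other hand G contains the 5-clique {a, b, d, e, g}. A clique must lie in a single bag of any decomposition, so no decomposition can have width below 4. Combining the bounds, tw(G) = 4.

Treewidth 4.
One such decomposition:
Bags: B1 = {a, b, d, g, h}  B2 = {a, c, d, g, h}  B3 = {a, b, d, e, g}  B4 = {a, b, d, e, f}
Tree: B1–B2, B1–B3, B3–B4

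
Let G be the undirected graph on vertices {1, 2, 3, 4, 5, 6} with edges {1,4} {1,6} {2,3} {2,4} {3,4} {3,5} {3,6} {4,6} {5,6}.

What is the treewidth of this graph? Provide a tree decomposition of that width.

Treewidth 2.
One such decomposition:
Bags: B1 = {3, 4, 6}  B2 = {1, 4, 6}  B3 = {3, 5, 6}  B4 = {2, 3, 4}
Tree: B1–B2, B1–B3, B1–B4

The largest bag has 3 vertices, giving width 2; this decomposition certifies tw(G) ≤ 2. Conversely, {1, 4, 6} is a clique of size 3, and the vertices of any clique must share a bag in every tree decomposition; so some bag has ≥ 3 vertices and tw(G) ≥ 2. Hence tw(G) = 2 exactly.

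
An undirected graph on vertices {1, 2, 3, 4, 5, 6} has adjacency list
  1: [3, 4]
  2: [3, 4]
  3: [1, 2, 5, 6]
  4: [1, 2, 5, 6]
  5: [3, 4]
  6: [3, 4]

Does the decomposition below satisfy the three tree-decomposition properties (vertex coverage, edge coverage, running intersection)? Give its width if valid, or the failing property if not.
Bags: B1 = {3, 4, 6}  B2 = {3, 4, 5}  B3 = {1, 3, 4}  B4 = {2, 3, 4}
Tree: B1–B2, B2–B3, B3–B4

Checking the three conditions: (i) the bags cover all of {1, 2, 3, 4, 5, 6}; (ii) for each edge, some bag contains both endpoints; (iii) the bags containing any fixed vertex form a subtree. All hold, so the decomposition is valid with width 3 − 1 = 2.

Yes; width 2.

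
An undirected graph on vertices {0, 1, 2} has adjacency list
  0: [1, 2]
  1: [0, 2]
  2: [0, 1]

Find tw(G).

2

A width-2 tree decomposition is:
Bags: B1 = {0, 1, 2}
Tree: (single bag)
A single bag containing all 3 vertices is trivially a valid decomposition of width 2. On the other hand G contains the 3-clique {0, 1, 2}. A clique must lie in a single bag of any decomposition, so no decomposition can have width below 2. Therefore the treewidth is 2.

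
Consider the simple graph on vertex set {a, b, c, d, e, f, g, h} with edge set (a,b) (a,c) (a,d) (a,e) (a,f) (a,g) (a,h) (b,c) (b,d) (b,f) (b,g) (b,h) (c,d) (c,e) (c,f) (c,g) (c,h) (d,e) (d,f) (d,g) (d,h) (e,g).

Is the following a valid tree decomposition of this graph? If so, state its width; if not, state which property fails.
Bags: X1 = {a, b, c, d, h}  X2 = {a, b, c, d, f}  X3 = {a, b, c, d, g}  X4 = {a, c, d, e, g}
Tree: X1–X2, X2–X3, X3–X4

Vertex coverage: the bags together contain {a, b, c, d, e, f, g, h}, the full vertex set. Edge coverage: each edge of G has both endpoints in at least one bag. Running intersection: for every vertex, the bags containing it form a connected subtree. All three properties hold, so this is a valid tree decomposition of width max|bag| − 1 = 4, and hence tw(G) ≤ 4.

Yes; width 4.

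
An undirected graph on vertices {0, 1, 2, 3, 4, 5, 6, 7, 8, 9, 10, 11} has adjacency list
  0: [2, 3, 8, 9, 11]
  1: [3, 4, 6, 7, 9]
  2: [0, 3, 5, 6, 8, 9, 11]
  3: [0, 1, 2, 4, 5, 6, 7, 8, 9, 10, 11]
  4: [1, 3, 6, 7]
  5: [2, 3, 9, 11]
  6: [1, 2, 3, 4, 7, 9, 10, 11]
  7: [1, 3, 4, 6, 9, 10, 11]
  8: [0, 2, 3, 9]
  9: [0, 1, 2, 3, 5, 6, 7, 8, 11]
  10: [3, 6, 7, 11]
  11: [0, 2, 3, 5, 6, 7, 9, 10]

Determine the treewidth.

4

A width-4 tree decomposition is:
Bags: B1 = {1, 3, 6, 7, 9}  B2 = {3, 6, 7, 9, 11}  B3 = {1, 3, 4, 6, 7}  B4 = {3, 6, 7, 10, 11}  B5 = {2, 3, 6, 9, 11}  B6 = {0, 2, 3, 9, 11}  B7 = {2, 3, 5, 9, 11}  B8 = {0, 2, 3, 8, 9}
Tree: B1–B2, B1–B3, B2–B4, B2–B5, B5–B6, B6–B7, B6–B8
Each bag holds 5 vertices, so the decomposition has width 4, which upper-bounds the treewidth. On the other hand G contains the 5-clique {1, 3, 6, 7, 9}. A clique must lie in a single bag of any decomposition, so no decomposition can have width below 4. The upper and lower bounds meet at 4, so that is the treewidth.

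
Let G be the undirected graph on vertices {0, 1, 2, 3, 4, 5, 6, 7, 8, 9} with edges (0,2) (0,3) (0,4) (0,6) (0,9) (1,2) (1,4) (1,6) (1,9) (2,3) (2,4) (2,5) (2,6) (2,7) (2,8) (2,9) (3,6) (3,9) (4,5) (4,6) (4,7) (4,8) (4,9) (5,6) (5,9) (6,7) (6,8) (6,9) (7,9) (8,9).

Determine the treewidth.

A width-4 tree decomposition is:
Bags: B1 = {2, 4, 6, 8, 9}  B2 = {1, 2, 4, 6, 9}  B3 = {2, 4, 6, 7, 9}  B4 = {0, 2, 4, 6, 9}  B5 = {2, 4, 5, 6, 9}  B6 = {0, 2, 3, 6, 9}
Tree: B1–B2, B1–B3, B3–B4, B1–B5, B4–B6
Each bag holds 5 vertices, so the decomposition has width 4, which upper-bounds the treewidth. For the lower bound, the 5 vertices {0, 2, 3, 6, 9} are pairwise adjacent, and any tree decomposition puts a clique entirely inside one bag — forcing width ≥ 4. The upper and lower bounds meet at 4, so that is the treewidth.

4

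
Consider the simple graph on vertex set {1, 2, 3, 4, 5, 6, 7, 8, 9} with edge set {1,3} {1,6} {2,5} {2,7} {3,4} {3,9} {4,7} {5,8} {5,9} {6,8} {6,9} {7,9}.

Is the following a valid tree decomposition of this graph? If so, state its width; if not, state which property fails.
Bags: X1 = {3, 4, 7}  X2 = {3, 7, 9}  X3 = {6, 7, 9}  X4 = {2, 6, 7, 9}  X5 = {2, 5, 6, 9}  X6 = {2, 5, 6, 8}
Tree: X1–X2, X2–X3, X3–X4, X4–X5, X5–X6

No — vertex 1 appears in no bag.

A tree decomposition must satisfy three properties: every vertex lies in some bag; for every edge, both endpoints lie together in some bag; and for every vertex, the bags containing it form a connected subtree. Here vertex 1 appears in no bag, so the decomposition is invalid.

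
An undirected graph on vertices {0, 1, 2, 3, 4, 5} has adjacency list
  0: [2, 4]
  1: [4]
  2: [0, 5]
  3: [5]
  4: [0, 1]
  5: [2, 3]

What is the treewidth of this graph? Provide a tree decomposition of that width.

Treewidth 1.
One optimal decomposition is:
Bags: B1 = {3, 5}  B2 = {2, 5}  B3 = {0, 2}  B4 = {0, 4}  B5 = {1, 4}
Tree: B1–B2, B2–B3, B3–B4, B4–B5

Every bag has size at most 2, so the width is 2 − 1 = 1 and tw(G) ≤ 1. Since G has at least one edge (e.g. 3–5), it is not an edgeless graph, so tw(G) ≥ 1. Hence tw(G) = 1 exactly.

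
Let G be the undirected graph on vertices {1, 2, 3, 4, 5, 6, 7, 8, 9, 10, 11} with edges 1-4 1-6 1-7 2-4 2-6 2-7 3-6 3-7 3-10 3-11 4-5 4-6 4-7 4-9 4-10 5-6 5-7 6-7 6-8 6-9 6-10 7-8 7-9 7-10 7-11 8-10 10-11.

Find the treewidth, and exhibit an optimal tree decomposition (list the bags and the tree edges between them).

Treewidth 3.
One optimal decomposition is:
Bags: B1 = {3, 7, 10, 11}  B2 = {3, 6, 7, 10}  B3 = {4, 6, 7, 10}  B4 = {4, 5, 6, 7}  B5 = {1, 4, 6, 7}  B6 = {6, 7, 8, 10}  B7 = {2, 4, 6, 7}  B8 = {4, 6, 7, 9}
Tree: B1–B2, B2–B3, B3–B4, B4–B5, B2–B6, B4–B7, B5–B8

Each bag holds 4 vertices, so the decomposition has width 3, which upper-bounds the treewidth. For the lower bound, the 4 vertices {3, 7, 10, 11} are pairwise adjacent, and any tree decomposition puts a clique entirely inside one bag — forcing width ≥ 3. Combining the bounds, tw(G) = 3.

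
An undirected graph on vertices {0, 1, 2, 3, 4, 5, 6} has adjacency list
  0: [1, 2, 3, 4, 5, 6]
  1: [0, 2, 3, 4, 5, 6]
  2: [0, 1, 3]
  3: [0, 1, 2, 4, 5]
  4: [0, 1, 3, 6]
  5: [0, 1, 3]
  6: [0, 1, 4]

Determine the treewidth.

A width-3 tree decomposition is:
Bags: B1 = {0, 1, 3, 5}  B2 = {0, 1, 3, 4}  B3 = {0, 1, 4, 6}  B4 = {0, 1, 2, 3}
Tree: B1–B2, B2–B3, B2–B4
Every bag has size at most 4, so the width is 4 − 1 = 3 and tw(G) ≤ 3. On the other hand G contains the 4-clique {0, 1, 2, 3}. A clique must lie in a single bag of any decomposition, so no decomposition can have width below 3. Combining the bounds, tw(G) = 3.

3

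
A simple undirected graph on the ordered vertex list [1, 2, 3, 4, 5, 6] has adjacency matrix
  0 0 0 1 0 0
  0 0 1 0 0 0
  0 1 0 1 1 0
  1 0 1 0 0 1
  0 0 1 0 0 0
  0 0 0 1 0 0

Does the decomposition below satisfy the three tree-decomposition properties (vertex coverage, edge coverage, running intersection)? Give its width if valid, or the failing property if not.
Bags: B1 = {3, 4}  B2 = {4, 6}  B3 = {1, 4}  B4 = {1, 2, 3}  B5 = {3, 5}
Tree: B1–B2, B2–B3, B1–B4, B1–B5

No — bags containing vertex 1 are not connected in the tree.

A tree decomposition must satisfy three properties: every vertex lies in some bag; for every edge, both endpoints lie together in some bag; and for every vertex, the bags containing it form a connected subtree. Here bags containing vertex 1 are not connected in the tree, so the decomposition is invalid.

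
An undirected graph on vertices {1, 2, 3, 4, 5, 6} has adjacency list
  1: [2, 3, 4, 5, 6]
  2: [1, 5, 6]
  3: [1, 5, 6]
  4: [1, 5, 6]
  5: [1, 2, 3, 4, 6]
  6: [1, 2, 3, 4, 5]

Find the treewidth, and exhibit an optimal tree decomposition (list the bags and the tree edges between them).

Treewidth 3.
One such decomposition:
Bags: B1 = {1, 2, 5, 6}  B2 = {1, 3, 5, 6}  B3 = {1, 4, 5, 6}
Tree: B1–B2, B1–B3

The largest bag has 4 vertices, giving width 3; this decomposition certifies tw(G) ≤ 3. For the lower bound, the 4 vertices {1, 2, 5, 6} are pairwise adjacent, and any tree decomposition puts a clique entirely inside one bag — forcing width ≥ 3. The upper and lower bounds meet at 3, so that is the treewidth.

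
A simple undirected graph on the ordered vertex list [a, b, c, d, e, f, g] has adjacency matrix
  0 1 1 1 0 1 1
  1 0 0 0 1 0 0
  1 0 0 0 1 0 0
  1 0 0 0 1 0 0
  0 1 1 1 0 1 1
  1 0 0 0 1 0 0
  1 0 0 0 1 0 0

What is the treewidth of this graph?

A width-2 tree decomposition is:
Bags: B1 = {a, c, e}  B2 = {a, e, g}  B3 = {a, d, e}  B4 = {a, b, e}  B5 = {a, e, f}
Tree: B1–B2, B2–B3, B3–B4, B4–B5
Each bag holds 3 vertices, so the decomposition has width 2, which upper-bounds the treewidth. For the lower bound, G contains the cycle e–c–a–g–e, so G is not a forest; only forests have treewidth ≤ 1, hence tw(G) ≥ 2. Therefore the treewidth is 2.

2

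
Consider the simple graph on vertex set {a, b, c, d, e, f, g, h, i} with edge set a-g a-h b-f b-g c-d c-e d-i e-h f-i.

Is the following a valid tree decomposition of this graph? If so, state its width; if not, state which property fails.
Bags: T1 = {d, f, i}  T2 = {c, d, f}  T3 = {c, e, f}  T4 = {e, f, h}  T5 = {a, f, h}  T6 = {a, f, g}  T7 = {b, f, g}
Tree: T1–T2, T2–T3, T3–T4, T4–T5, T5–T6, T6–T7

Checking the three conditions: (i) the bags cover all of {a, b, c, d, e, f, g, h, i}; (ii) for each edge, some bag contains both endpoints; (iii) the bags containing any fixed vertex form a subtree. All hold, so the decomposition is valid with width 3 − 1 = 2.

Yes; width 2.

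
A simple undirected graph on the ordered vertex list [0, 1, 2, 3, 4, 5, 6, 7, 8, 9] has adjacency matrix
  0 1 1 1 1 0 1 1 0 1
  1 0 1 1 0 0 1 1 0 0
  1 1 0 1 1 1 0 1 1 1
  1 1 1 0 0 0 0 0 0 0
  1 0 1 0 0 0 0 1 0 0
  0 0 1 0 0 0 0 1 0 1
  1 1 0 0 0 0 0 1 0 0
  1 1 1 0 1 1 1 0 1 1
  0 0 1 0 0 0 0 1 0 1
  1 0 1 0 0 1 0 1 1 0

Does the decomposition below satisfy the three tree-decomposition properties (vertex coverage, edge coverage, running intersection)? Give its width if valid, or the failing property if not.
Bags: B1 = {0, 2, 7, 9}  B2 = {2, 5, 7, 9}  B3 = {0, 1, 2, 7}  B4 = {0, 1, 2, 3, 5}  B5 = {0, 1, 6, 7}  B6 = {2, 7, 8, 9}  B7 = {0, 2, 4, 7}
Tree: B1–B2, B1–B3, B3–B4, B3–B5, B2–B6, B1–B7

A tree decomposition must satisfy three properties: every vertex lies in some bag; for every edge, both endpoints lie together in some bag; and for every vertex, the bags containing it form a connected subtree. Here bags containing vertex 5 are not connected in the tree, so the decomposition is invalid.

No — bags containing vertex 5 are not connected in the tree.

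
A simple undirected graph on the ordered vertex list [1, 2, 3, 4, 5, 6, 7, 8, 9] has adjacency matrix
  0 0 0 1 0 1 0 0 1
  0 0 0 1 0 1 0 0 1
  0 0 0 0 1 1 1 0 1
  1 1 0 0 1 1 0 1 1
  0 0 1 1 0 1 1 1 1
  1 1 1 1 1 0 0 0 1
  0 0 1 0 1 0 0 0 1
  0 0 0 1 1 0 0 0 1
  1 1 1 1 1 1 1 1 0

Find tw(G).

3

A width-3 tree decomposition is:
Bags: B1 = {1, 4, 6, 9}  B2 = {2, 4, 6, 9}  B3 = {4, 5, 6, 9}  B4 = {3, 5, 6, 9}  B5 = {3, 5, 7, 9}  B6 = {4, 5, 8, 9}
Tree: B1–B2, B2–B3, B3–B4, B4–B5, B3–B6
The largest bag has 4 vertices, giving width 3; this decomposition certifies tw(G) ≤ 3. On the other hand G contains the 4-clique {3, 5, 6, 9}. A clique must lie in a single bag of any decomposition, so no decomposition can have width below 3. Combining the bounds, tw(G) = 3.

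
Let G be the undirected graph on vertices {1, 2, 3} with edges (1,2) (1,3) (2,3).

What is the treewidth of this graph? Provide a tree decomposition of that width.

With just one bag of size 3, the width is 3 − 1 = 2, so tw(G) ≤ 2. Conversely, {1, 2, 3} is a clique of size 3, and the vertices of any clique must share a bag in every tree decomposition; so some bag has ≥ 3 vertices and tw(G) ≥ 2. The upper and lower bounds meet at 2, so that is the treewidth.

Treewidth 2.
Bags: B1 = {1, 2, 3}
Tree: (single bag)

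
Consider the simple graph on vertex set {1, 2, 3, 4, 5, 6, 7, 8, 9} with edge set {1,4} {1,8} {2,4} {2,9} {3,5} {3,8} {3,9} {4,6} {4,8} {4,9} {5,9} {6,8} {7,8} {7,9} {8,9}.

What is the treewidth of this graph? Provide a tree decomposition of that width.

Treewidth 2.
Bags: B1 = {4, 8, 9}  B2 = {4, 6, 8}  B3 = {1, 4, 8}  B4 = {3, 8, 9}  B5 = {2, 4, 9}  B6 = {3, 5, 9}  B7 = {7, 8, 9}
Tree: B1–B2, B1–B3, B1–B4, B1–B5, B4–B6, B1–B7

Every bag has size at most 3, so the width is 3 − 1 = 2 and tw(G) ≤ 2. On the other hand G contains the 3-clique {3, 8, 9}. A clique must lie in a single bag of any decomposition, so no decomposition can have width below 2. Hence tw(G) = 2 exactly.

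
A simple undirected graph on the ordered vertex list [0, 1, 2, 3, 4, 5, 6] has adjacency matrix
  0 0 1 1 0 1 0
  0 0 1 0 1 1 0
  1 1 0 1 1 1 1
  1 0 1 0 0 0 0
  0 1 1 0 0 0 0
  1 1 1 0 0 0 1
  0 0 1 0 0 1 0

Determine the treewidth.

2

A width-2 tree decomposition is:
Bags: B1 = {0, 2, 5}  B2 = {1, 2, 5}  B3 = {1, 2, 4}  B4 = {0, 2, 3}  B5 = {2, 5, 6}
Tree: B1–B2, B2–B3, B1–B4, B1–B5
Each bag holds 3 vertices, so the decomposition has width 2, which upper-bounds the treewidth. On the other hand G contains the 3-clique {0, 2, 3}. A clique must lie in a single bag of any decomposition, so no decomposition can have width below 2. Hence tw(G) = 2 exactly.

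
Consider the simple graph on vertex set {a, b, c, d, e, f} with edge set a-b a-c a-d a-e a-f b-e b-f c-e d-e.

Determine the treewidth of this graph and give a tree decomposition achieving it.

Treewidth 2.
One optimal decomposition is:
Bags: B1 = {a, b, e}  B2 = {a, d, e}  B3 = {a, c, e}  B4 = {a, b, f}
Tree: B1–B2, B1–B3, B1–B4

Every bag has size at most 3, so the width is 3 − 1 = 2 and tw(G) ≤ 2. Conversely, {a, d, e} is a clique of size 3, and the vertices of any clique must share a bag in every tree decomposition; so some bag has ≥ 3 vertices and tw(G) ≥ 2. Combining the bounds, tw(G) = 2.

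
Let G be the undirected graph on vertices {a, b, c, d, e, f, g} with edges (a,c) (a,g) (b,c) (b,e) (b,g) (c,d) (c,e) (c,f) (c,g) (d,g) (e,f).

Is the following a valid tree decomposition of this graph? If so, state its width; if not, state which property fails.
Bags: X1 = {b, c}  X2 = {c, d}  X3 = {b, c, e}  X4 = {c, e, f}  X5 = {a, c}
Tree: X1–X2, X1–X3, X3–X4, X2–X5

A tree decomposition must satisfy three properties: every vertex lies in some bag; for every edge, both endpoints lie together in some bag; and for every vertex, the bags containing it form a connected subtree. Here vertex g appears in no bag, so the decomposition is invalid.

No — vertex g appears in no bag.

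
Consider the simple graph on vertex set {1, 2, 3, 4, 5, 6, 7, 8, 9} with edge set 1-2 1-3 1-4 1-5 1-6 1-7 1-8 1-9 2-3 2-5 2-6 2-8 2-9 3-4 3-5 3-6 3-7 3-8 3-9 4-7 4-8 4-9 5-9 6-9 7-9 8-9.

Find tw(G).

A width-4 tree decomposition is:
Bags: B1 = {1, 3, 4, 8, 9}  B2 = {1, 2, 3, 8, 9}  B3 = {1, 2, 3, 6, 9}  B4 = {1, 2, 3, 5, 9}  B5 = {1, 3, 4, 7, 9}
Tree: B1–B2, B2–B3, B3–B4, B1–B5
Each bag holds 5 vertices, so the decomposition has width 4, which upper-bounds the treewidth. On the other hand G contains the 5-clique {1, 2, 3, 8, 9}. A clique must lie in a single bag of any decomposition, so no decomposition can have width below 4. Therefore the treewidth is 4.

4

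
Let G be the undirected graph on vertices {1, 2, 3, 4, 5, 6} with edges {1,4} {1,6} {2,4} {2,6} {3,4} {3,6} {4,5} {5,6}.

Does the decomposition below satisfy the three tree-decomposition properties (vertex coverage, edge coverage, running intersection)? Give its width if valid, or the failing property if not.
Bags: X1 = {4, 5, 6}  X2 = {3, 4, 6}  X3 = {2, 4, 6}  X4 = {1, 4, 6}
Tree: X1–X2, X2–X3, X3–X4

Every vertex of G appears in some bag (union = {1, 2, 3, 4, 5, 6}); every edge is covered by a bag; and for each vertex v the set of bags containing v is connected in the bag tree. The decomposition is therefore valid. The largest bag has 3 vertices, so the width is 2.

Yes; width 2.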